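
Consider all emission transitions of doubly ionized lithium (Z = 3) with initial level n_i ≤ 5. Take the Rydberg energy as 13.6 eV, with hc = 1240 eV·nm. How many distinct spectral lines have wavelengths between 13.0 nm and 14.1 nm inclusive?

Enumerate all n_i → n_f pairs with 1 ≤ n_f < n_i ≤ 5 and compute λ = 1240 / [13.6·9·(1/n_f² − 1/n_i²)].
Lines falling in [13.0, 14.1] nm: 2→1 (13.51 nm).

1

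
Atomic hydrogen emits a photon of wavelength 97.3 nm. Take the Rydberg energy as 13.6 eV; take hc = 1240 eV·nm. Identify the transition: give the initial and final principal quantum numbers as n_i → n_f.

n_i = 4, n_f = 1

The photon energy is ΔE = hc/λ = 1240 / 97.3 = 12.74 eV.
With Z = 1, ΔE = 13.60 × (1/n_f² − 1/n_i²), so 1/n_f² − 1/n_i² = 0.9371.
Trying n_f = 1 gives 1/n_i² = 0.06293, i.e. n_i ≈ 4; this pair matches.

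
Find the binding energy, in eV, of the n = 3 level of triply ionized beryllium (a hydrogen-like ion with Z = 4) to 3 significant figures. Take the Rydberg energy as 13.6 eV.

E_n = −13.6 Z²/n² = −217.6/n² eV for Z = 4.
E_3 = −217.6/9 = −24.2 eV, so ionization (to E = 0) requires 24.2 eV.

24.2 eV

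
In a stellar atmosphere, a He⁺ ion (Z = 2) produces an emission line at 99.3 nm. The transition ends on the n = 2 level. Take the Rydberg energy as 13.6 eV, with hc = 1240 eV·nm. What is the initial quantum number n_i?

n_i = 7

The photon energy is ΔE = hc/λ = 1240 / 99.3 = 12.49 eV.
With Z = 2, ΔE = 54.40 × (1/n_f² − 1/n_i²), so 1/n_f² − 1/n_i² = 0.2295.
With n_f = 2: 1/n_i² = 1/4 − 0.2295 = 0.02045, so n_i ≈ 6.99.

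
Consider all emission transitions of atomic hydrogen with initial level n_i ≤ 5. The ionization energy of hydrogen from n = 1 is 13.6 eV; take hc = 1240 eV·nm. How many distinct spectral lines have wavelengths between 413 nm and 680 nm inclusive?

3

Enumerate all n_i → n_f pairs with 1 ≤ n_f < n_i ≤ 5 and compute λ = 1240 / [13.6·1·(1/n_f² − 1/n_i²)].
Lines falling in [413, 680] nm: 5→2 (434.2 nm), 4→2 (486.3 nm), 3→2 (656.5 nm).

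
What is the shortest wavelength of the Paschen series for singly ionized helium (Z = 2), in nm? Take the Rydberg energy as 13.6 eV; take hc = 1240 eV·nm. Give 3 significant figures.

The Paschen series has lower level n_f = 3; the series limit corresponds to n_i → ∞.
ΔE_max = 13.6 × 4 / 3² = 6.044 eV.
λ_min = 1240 / 6.044 = 205 nm.

205 nm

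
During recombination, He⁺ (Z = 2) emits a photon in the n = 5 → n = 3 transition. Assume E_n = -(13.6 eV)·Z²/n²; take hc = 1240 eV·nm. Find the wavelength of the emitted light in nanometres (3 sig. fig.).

321 nm

For Z = 2 the level energies scale as Z², so the effective Rydberg energy is 13.6 × 4 = 54.40 eV.
ΔE = 54.40 × (1/3² − 1/5²) = 54.40 × 0.07111 = 3.868 eV.
λ = hc/ΔE = 1240 / 3.868 = 321 nm.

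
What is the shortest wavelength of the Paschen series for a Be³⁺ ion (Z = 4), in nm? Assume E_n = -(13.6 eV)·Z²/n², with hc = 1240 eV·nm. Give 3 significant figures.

The Paschen series has lower level n_f = 3; the series limit corresponds to n_i → ∞.
ΔE_max = 13.6 × 16 / 3² = 24.18 eV.
λ_min = 1240 / 24.18 = 51.3 nm.

51.3 nm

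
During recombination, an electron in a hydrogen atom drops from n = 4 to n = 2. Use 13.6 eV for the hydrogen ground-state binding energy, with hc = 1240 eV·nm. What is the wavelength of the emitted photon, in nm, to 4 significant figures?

ΔE = 13.60 × (1/2² − 1/4²) = 13.60 × 0.1875 = 2.550 eV.
λ = hc/ΔE = 1240 / 2.550 = 486.3 nm.

486.3 nm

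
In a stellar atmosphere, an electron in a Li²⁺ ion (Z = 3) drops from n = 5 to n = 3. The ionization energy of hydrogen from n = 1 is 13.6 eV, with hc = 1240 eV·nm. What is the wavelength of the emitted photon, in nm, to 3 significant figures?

For Z = 3 the level energies scale as Z², so the effective Rydberg energy is 13.6 × 9 = 122.4 eV.
ΔE = 122.4 × (1/3² − 1/5²) = 122.4 × 0.07111 = 8.704 eV.
λ = hc/ΔE = 1240 / 8.704 = 142 nm.

142 nm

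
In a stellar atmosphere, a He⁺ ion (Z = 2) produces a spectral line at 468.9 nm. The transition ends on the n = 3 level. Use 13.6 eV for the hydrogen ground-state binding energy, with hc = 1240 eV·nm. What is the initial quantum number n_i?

n_i = 4

The photon energy is ΔE = hc/λ = 1240 / 468.9 = 2.644 eV.
With Z = 2, ΔE = 54.40 × (1/n_f² − 1/n_i²), so 1/n_f² − 1/n_i² = 0.04861.
With n_f = 3: 1/n_i² = 1/9 − 0.04861 = 0.06250, so n_i ≈ 4.00.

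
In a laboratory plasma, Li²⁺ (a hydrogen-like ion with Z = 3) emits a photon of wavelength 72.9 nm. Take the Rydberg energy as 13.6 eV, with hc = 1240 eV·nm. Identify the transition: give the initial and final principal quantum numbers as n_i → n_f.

The photon energy is ΔE = hc/λ = 1240 / 72.9 = 17.01 eV.
With Z = 3, ΔE = 122.4 × (1/n_f² − 1/n_i²), so 1/n_f² − 1/n_i² = 0.1390.
Trying n_f = 2 gives 1/n_i² = 0.1110, i.e. n_i ≈ 3; this pair matches.

n_i = 3, n_f = 2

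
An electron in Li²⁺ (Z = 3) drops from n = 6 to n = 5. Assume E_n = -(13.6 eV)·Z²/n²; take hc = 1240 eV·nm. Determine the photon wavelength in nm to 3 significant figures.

For Z = 3 the level energies scale as Z², so the effective Rydberg energy is 13.6 × 9 = 122.4 eV.
ΔE = 122.4 × (1/5² − 1/6²) = 122.4 × 0.01222 = 1.496 eV.
λ = hc/ΔE = 1240 / 1.496 = 829 nm.

829 nm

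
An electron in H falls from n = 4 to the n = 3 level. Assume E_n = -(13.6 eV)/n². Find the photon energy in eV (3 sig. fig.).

E_4 = −13.60/16 = −0.8500 eV and E_3 = −13.60/9 = −1.511 eV.
The photon energy is |E_4 − E_3| = 0.661 eV.

0.661 eV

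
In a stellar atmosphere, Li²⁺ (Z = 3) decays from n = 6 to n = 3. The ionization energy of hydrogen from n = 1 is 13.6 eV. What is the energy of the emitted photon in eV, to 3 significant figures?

The Bohr energies scale as Z², so for Z = 3: E_n = −122.4/n² eV.
E_6 = −122.4/36 = −3.400 eV and E_3 = −122.4/9 = −13.60 eV.
The photon energy is |E_6 − E_3| = 10.2 eV.

10.2 eV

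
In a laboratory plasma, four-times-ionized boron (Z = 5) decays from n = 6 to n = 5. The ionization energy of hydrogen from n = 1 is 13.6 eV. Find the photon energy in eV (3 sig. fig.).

The Bohr energies scale as Z², so for Z = 5: E_n = −340.0/n² eV.
E_6 = −340.0/36 = −9.444 eV and E_5 = −340.0/25 = −13.60 eV.
The photon energy is |E_6 − E_5| = 4.16 eV.

4.16 eV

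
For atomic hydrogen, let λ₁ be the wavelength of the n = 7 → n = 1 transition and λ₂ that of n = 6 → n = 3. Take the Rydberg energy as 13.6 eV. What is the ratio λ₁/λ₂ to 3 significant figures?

0.0851

λ ∝ 1/ΔE ∝ 1/(1/n_f² − 1/n_i²), and the Z² and hc factors cancel in the ratio.
λ₁/λ₂ = (1/3² − 1/6²)/(1/1² − 1/7²) = 0.08333/0.9796 = 0.0851.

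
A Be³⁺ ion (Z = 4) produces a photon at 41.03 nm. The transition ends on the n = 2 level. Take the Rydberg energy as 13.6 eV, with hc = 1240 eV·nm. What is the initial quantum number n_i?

The photon energy is ΔE = hc/λ = 1240 / 41.03 = 30.22 eV.
With Z = 4, ΔE = 217.6 × (1/n_f² − 1/n_i²), so 1/n_f² − 1/n_i² = 0.1389.
With n_f = 2: 1/n_i² = 1/4 − 0.1389 = 0.1111, so n_i ≈ 3.00.

n_i = 3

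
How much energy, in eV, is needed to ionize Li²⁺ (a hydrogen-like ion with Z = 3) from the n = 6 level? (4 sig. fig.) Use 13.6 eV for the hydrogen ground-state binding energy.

3.400 eV

E_n = −13.6 Z²/n² = −122.4/n² eV for Z = 3.
E_6 = −122.4/36 = −3.400 eV, so ionization (to E = 0) requires 3.400 eV.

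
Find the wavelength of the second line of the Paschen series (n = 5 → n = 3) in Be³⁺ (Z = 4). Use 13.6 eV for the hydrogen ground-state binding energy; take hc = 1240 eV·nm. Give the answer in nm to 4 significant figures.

The Paschen series terminates on n_f = 3; the second line has n_i = 3+2 = 5.
ΔE = 217.6 × (1/3² − 1/5²) = 15.47 eV.
λ = 1240 / 15.47 = 80.14 nm.

80.14 nm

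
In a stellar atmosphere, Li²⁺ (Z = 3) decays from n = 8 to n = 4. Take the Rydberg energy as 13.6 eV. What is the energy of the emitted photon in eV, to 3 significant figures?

The Bohr energies scale as Z², so for Z = 3: E_n = −122.4/n² eV.
E_8 = −122.4/64 = −1.913 eV and E_4 = −122.4/16 = −7.650 eV.
The photon energy is |E_8 − E_4| = 5.74 eV.

5.74 eV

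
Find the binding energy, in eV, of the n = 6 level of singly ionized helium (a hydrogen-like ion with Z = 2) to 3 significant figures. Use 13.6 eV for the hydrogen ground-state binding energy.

E_n = −13.6 Z²/n² = −54.40/n² eV for Z = 2.
E_6 = −54.40/36 = −1.51 eV, so ionization (to E = 0) requires 1.51 eV.

1.51 eV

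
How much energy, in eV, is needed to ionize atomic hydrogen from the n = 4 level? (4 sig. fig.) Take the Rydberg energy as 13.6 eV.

0.8500 eV

E_4 = −13.60/16 = −0.8500 eV, so ionization (to E = 0) requires 0.8500 eV.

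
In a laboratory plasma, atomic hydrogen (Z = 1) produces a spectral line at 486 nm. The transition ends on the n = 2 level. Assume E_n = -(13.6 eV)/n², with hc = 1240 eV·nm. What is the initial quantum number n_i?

The photon energy is ΔE = hc/λ = 1240 / 486 = 2.551 eV.
With Z = 1, ΔE = 13.60 × (1/n_f² − 1/n_i²), so 1/n_f² − 1/n_i² = 0.1876.
With n_f = 2: 1/n_i² = 1/4 − 0.1876 = 0.06239, so n_i ≈ 4.00.

n_i = 4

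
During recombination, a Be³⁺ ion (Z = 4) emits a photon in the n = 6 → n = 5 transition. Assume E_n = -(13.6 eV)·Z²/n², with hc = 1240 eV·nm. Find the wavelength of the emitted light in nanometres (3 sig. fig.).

466 nm

For Z = 4 the level energies scale as Z², so the effective Rydberg energy is 13.6 × 16 = 217.6 eV.
ΔE = 217.6 × (1/5² − 1/6²) = 217.6 × 0.01222 = 2.660 eV.
λ = hc/ΔE = 1240 / 2.660 = 466 nm.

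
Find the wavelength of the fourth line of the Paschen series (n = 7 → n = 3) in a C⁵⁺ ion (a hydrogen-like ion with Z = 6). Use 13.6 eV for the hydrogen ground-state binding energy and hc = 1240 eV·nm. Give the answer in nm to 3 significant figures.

The Paschen series terminates on n_f = 3; the fourth line has n_i = 3+4 = 7.
ΔE = 489.6 × (1/3² − 1/7²) = 44.41 eV.
λ = 1240 / 44.41 = 27.9 nm.

27.9 nm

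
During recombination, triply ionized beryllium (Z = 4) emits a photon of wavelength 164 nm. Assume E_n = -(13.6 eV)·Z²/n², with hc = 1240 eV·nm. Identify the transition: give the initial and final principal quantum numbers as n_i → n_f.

n_i = 6, n_f = 4

The photon energy is ΔE = hc/λ = 1240 / 164 = 7.561 eV.
With Z = 4, ΔE = 217.6 × (1/n_f² − 1/n_i²), so 1/n_f² − 1/n_i² = 0.03475.
Trying n_f = 4 gives 1/n_i² = 0.02775, i.e. n_i ≈ 6; this pair matches.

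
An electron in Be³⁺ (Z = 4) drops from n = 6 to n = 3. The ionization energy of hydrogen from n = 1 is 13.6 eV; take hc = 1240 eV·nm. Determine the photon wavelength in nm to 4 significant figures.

68.38 nm

For Z = 4 the level energies scale as Z², so the effective Rydberg energy is 13.6 × 16 = 217.6 eV.
ΔE = 217.6 × (1/3² − 1/6²) = 217.6 × 0.08333 = 18.13 eV.
λ = hc/ΔE = 1240 / 18.13 = 68.38 nm.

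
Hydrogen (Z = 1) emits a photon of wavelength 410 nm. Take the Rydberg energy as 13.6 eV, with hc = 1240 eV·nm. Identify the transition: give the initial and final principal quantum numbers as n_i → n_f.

The photon energy is ΔE = hc/λ = 1240 / 410 = 3.024 eV.
With Z = 1, ΔE = 13.60 × (1/n_f² − 1/n_i²), so 1/n_f² − 1/n_i² = 0.2224.
Trying n_f = 2 gives 1/n_i² = 0.02762, i.e. n_i ≈ 6; this pair matches.

n_i = 6, n_f = 2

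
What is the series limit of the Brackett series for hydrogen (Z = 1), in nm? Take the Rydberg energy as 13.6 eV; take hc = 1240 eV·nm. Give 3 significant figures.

The Brackett series has lower level n_f = 4; the series limit corresponds to n_i → ∞.
ΔE_max = 13.6 × 1 / 4² = 0.8500 eV.
λ_min = 1240 / 0.8500 = 1460 nm.

1460 nm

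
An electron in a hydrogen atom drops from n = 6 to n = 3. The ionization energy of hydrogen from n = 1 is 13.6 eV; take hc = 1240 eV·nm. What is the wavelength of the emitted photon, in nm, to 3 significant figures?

ΔE = 13.60 × (1/3² − 1/6²) = 13.60 × 0.08333 = 1.133 eV.
λ = hc/ΔE = 1240 / 1.133 = 1090 nm.
This line belongs to the Paschen series.

1090 nm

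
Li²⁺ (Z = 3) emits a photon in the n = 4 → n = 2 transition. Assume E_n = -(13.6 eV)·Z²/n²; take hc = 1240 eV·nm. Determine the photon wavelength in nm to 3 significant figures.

For Z = 3 the level energies scale as Z², so the effective Rydberg energy is 13.6 × 9 = 122.4 eV.
ΔE = 122.4 × (1/2² − 1/4²) = 122.4 × 0.1875 = 22.95 eV.
λ = hc/ΔE = 1240 / 22.95 = 54.0 nm.

54.0 nm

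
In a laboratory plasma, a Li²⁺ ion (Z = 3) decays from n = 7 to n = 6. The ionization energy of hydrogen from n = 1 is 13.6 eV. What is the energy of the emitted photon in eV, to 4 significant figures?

The Bohr energies scale as Z², so for Z = 3: E_n = −122.4/n² eV.
E_7 = −122.4/49 = −2.498 eV and E_6 = −122.4/36 = −3.400 eV.
The photon energy is |E_7 − E_6| = 0.9020 eV.

0.9020 eV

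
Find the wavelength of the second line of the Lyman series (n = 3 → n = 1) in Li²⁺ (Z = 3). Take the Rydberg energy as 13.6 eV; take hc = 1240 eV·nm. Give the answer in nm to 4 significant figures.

The Lyman series terminates on n_f = 1; the second line has n_i = 1+2 = 3.
ΔE = 122.4 × (1/1² − 1/3²) = 108.8 eV.
λ = 1240 / 108.8 = 11.40 nm.

11.40 nm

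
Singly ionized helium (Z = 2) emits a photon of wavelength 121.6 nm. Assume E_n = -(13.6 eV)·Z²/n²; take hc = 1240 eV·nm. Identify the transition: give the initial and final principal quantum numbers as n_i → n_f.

n_i = 4, n_f = 2

The photon energy is ΔE = hc/λ = 1240 / 121.6 = 10.20 eV.
With Z = 2, ΔE = 54.40 × (1/n_f² − 1/n_i²), so 1/n_f² − 1/n_i² = 0.1875.
Trying n_f = 2 gives 1/n_i² = 0.06255, i.e. n_i ≈ 4; this pair matches.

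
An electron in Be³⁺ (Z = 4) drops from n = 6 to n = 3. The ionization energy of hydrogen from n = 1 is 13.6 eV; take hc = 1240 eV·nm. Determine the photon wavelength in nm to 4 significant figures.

For Z = 4 the level energies scale as Z², so the effective Rydberg energy is 13.6 × 16 = 217.6 eV.
ΔE = 217.6 × (1/3² − 1/6²) = 217.6 × 0.08333 = 18.13 eV.
λ = hc/ΔE = 1240 / 18.13 = 68.38 nm.

68.38 nm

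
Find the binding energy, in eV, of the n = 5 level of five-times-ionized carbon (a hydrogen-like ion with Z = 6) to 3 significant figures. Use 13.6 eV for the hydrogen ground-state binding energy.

19.6 eV

E_n = −13.6 Z²/n² = −489.6/n² eV for Z = 6.
E_5 = −489.6/25 = −19.6 eV, so ionization (to E = 0) requires 19.6 eV.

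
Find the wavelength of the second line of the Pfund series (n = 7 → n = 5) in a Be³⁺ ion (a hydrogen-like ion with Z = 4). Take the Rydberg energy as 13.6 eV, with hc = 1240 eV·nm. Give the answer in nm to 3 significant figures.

The Pfund series terminates on n_f = 5; the second line has n_i = 5+2 = 7.
ΔE = 217.6 × (1/5² − 1/7²) = 4.263 eV.
λ = 1240 / 4.263 = 291 nm.

291 nm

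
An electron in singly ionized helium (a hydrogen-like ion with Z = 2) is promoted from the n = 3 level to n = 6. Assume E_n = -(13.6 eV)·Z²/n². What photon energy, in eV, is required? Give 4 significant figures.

4.533 eV

The Bohr energies scale as Z², so for Z = 2: E_n = −54.40/n² eV.
E_6 = −54.40/36 = −1.511 eV and E_3 = −54.40/9 = −6.044 eV.
The photon energy is |E_6 − E_3| = 4.533 eV.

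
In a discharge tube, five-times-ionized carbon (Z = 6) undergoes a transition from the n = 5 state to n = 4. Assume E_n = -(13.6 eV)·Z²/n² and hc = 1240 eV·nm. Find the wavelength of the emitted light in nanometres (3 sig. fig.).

For Z = 6 the level energies scale as Z², so the effective Rydberg energy is 13.6 × 36 = 489.6 eV.
ΔE = 489.6 × (1/4² − 1/5²) = 489.6 × 0.02250 = 11.02 eV.
λ = hc/ΔE = 1240 / 11.02 = 113 nm.

113 nm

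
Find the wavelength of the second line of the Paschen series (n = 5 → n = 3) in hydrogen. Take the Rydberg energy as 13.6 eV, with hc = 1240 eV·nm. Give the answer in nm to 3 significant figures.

1280 nm

The Paschen series terminates on n_f = 3; the second line has n_i = 3+2 = 5.
ΔE = 13.60 × (1/3² − 1/5²) = 0.9671 eV.
λ = 1240 / 0.9671 = 1280 nm.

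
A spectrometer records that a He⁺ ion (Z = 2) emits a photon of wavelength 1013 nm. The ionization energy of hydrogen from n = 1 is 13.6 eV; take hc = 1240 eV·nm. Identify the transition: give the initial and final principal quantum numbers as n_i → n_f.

The photon energy is ΔE = hc/λ = 1240 / 1013 = 1.224 eV.
With Z = 2, ΔE = 54.40 × (1/n_f² − 1/n_i²), so 1/n_f² − 1/n_i² = 0.02250.
Trying n_f = 4 gives 1/n_i² = 0.04000, i.e. n_i ≈ 5; this pair matches.

n_i = 5, n_f = 4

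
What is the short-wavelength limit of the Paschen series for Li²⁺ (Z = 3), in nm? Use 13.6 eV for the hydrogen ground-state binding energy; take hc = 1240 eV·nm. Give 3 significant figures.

The Paschen series has lower level n_f = 3; the series limit corresponds to n_i → ∞.
ΔE_max = 13.6 × 9 / 3² = 13.60 eV.
λ_min = 1240 / 13.60 = 91.2 nm.

91.2 nm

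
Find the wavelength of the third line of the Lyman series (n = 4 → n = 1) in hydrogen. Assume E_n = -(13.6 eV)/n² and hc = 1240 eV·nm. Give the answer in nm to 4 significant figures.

97.25 nm

The Lyman series terminates on n_f = 1; the third line has n_i = 1+3 = 4.
ΔE = 13.60 × (1/1² − 1/4²) = 12.75 eV.
λ = 1240 / 12.75 = 97.25 nm.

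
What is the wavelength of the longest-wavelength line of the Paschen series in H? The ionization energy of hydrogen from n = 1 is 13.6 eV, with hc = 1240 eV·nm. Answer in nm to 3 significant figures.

1880 nm

The Paschen series terminates on n_f = 3; the first line has n_i = 3+1 = 4.
ΔE = 13.60 × (1/3² − 1/4²) = 0.6611 eV.
λ = 1240 / 0.6611 = 1880 nm.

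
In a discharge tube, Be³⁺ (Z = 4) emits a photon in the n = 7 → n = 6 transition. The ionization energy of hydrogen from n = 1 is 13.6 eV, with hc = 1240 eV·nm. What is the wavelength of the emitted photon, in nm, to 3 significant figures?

For Z = 4 the level energies scale as Z², so the effective Rydberg energy is 13.6 × 16 = 217.6 eV.
ΔE = 217.6 × (1/6² − 1/7²) = 217.6 × 0.007370 = 1.604 eV.
λ = hc/ΔE = 1240 / 1.604 = 773 nm.

773 nm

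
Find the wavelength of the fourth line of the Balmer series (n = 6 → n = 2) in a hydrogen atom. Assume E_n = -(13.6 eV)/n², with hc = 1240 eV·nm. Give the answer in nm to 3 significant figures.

The Balmer series terminates on n_f = 2; the fourth line has n_i = 2+4 = 6.
ΔE = 13.60 × (1/2² − 1/6²) = 3.022 eV.
λ = 1240 / 3.022 = 410 nm.

410 nm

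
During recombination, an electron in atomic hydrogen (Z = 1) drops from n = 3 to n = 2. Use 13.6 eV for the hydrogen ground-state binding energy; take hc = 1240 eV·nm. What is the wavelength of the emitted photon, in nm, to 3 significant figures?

656 nm

ΔE = 13.60 × (1/2² − 1/3²) = 13.60 × 0.1389 = 1.889 eV.
λ = hc/ΔE = 1240 / 1.889 = 656 nm.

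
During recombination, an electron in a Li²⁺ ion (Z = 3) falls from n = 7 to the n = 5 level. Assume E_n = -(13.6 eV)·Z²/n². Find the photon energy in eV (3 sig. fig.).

The Bohr energies scale as Z², so for Z = 3: E_n = −122.4/n² eV.
E_7 = −122.4/49 = −2.498 eV and E_5 = −122.4/25 = −4.896 eV.
The photon energy is |E_7 − E_5| = 2.40 eV.

2.40 eV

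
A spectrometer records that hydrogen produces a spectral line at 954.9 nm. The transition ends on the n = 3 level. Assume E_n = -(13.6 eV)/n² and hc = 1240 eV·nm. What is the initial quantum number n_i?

The photon energy is ΔE = hc/λ = 1240 / 954.9 = 1.299 eV.
With Z = 1, ΔE = 13.60 × (1/n_f² − 1/n_i²), so 1/n_f² − 1/n_i² = 0.09548.
With n_f = 3: 1/n_i² = 1/9 − 0.09548 = 0.01563, so n_i ≈ 8.00.

n_i = 8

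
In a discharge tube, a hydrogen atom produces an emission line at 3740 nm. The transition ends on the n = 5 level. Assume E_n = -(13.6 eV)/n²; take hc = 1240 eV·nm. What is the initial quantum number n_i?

The photon energy is ΔE = hc/λ = 1240 / 3740 = 0.3316 eV.
With Z = 1, ΔE = 13.60 × (1/n_f² − 1/n_i²), so 1/n_f² − 1/n_i² = 0.02438.
With n_f = 5: 1/n_i² = 1/25 − 0.02438 = 0.01562, so n_i ≈ 8.00.

n_i = 8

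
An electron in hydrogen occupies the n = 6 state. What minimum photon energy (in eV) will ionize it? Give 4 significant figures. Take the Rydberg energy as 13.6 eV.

E_6 = −13.60/36 = −0.3778 eV, so ionization (to E = 0) requires 0.3778 eV.

0.3778 eV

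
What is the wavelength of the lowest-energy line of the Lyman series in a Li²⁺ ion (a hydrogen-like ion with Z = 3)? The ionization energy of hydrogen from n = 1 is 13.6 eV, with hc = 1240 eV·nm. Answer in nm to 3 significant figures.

13.5 nm

The Lyman series terminates on n_f = 1; the first line has n_i = 1+1 = 2.
ΔE = 122.4 × (1/1² − 1/2²) = 91.80 eV.
λ = 1240 / 91.80 = 13.5 nm.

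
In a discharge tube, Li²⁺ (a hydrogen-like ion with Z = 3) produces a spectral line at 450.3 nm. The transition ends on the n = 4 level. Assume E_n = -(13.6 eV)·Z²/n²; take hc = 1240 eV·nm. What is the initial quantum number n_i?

The photon energy is ΔE = hc/λ = 1240 / 450.3 = 2.754 eV.
With Z = 3, ΔE = 122.4 × (1/n_f² − 1/n_i²), so 1/n_f² − 1/n_i² = 0.02250.
With n_f = 4: 1/n_i² = 1/16 − 0.02250 = 0.04000, so n_i ≈ 5.00.

n_i = 5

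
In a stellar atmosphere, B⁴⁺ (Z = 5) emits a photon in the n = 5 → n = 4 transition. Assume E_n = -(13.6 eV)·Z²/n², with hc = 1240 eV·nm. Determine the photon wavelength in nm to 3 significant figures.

162 nm

For Z = 5 the level energies scale as Z², so the effective Rydberg energy is 13.6 × 25 = 340.0 eV.
ΔE = 340.0 × (1/4² − 1/5²) = 340.0 × 0.02250 = 7.650 eV.
λ = hc/ΔE = 1240 / 7.650 = 162 nm.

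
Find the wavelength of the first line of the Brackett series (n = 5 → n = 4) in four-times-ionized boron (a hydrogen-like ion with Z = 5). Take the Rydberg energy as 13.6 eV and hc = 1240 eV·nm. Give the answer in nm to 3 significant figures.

162 nm

The Brackett series terminates on n_f = 4; the first line has n_i = 4+1 = 5.
ΔE = 340.0 × (1/4² − 1/5²) = 7.650 eV.
λ = 1240 / 7.650 = 162 nm.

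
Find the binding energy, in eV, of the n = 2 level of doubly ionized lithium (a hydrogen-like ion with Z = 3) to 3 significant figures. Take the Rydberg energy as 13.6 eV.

E_n = −13.6 Z²/n² = −122.4/n² eV for Z = 3.
E_2 = −122.4/4 = −30.6 eV, so ionization (to E = 0) requires 30.6 eV.

30.6 eV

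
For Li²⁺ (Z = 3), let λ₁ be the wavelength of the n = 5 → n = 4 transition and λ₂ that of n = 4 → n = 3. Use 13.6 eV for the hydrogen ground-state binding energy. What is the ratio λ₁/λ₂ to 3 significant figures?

2.16

λ ∝ 1/ΔE ∝ 1/(1/n_f² − 1/n_i²), and the Z² and hc factors cancel in the ratio.
λ₁/λ₂ = (1/3² − 1/4²)/(1/4² − 1/5²) = 0.04861/0.02250 = 2.16.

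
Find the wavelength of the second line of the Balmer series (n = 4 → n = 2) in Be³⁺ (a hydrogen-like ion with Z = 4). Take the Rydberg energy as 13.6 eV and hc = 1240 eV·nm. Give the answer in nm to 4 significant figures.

The Balmer series terminates on n_f = 2; the second line has n_i = 2+2 = 4.
ΔE = 217.6 × (1/2² − 1/4²) = 40.80 eV.
λ = 1240 / 40.80 = 30.39 nm.

30.39 nm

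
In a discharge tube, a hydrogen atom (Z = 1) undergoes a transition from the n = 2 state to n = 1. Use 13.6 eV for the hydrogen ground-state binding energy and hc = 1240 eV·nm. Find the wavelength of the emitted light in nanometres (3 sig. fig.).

ΔE = 13.60 × (1/1² − 1/2²) = 13.60 × 0.7500 = 10.20 eV.
λ = hc/ΔE = 1240 / 10.20 = 122 nm.
This line belongs to the Lyman series.

122 nm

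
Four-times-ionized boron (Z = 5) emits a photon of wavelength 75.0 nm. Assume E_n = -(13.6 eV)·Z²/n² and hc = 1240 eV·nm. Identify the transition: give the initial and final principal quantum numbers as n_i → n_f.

n_i = 4, n_f = 3

The photon energy is ΔE = hc/λ = 1240 / 75.0 = 16.53 eV.
With Z = 5, ΔE = 340.0 × (1/n_f² − 1/n_i²), so 1/n_f² − 1/n_i² = 0.04863.
Trying n_f = 3 gives 1/n_i² = 0.06248, i.e. n_i ≈ 4; this pair matches.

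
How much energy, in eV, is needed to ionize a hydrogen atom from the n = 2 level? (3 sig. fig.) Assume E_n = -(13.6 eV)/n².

E_2 = −13.60/4 = −3.40 eV, so ionization (to E = 0) requires 3.40 eV.

3.40 eV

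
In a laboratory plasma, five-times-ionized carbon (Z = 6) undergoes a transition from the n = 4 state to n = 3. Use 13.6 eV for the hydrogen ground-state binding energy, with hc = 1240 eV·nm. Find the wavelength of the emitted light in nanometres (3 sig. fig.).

52.1 nm

For Z = 6 the level energies scale as Z², so the effective Rydberg energy is 13.6 × 36 = 489.6 eV.
ΔE = 489.6 × (1/3² − 1/4²) = 489.6 × 0.04861 = 23.80 eV.
λ = hc/ΔE = 1240 / 23.80 = 52.1 nm.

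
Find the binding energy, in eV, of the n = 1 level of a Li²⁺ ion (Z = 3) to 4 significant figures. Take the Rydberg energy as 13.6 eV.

E_n = −13.6 Z²/n² = −122.4/n² eV for Z = 3.
E_1 = −122.4/1 = −122.4 eV, so ionization (to E = 0) requires 122.4 eV.

122.4 eV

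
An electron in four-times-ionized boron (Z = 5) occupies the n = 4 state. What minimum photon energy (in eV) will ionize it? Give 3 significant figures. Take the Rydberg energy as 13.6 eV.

E_n = −13.6 Z²/n² = −340.0/n² eV for Z = 5.
E_4 = −340.0/16 = −21.3 eV, so ionization (to E = 0) requires 21.3 eV.

21.3 eV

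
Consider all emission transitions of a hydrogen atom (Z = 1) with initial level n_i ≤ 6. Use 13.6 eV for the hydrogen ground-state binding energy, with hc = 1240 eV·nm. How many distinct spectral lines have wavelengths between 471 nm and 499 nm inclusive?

1

Enumerate all n_i → n_f pairs with 1 ≤ n_f < n_i ≤ 6 and compute λ = 1240 / [13.6·1·(1/n_f² − 1/n_i²)].
Lines falling in [471, 499] nm: 4→2 (486.3 nm).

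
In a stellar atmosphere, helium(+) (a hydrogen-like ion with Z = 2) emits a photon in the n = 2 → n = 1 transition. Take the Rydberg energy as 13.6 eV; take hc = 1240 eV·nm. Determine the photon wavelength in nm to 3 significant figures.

30.4 nm

For Z = 2 the level energies scale as Z², so the effective Rydberg energy is 13.6 × 4 = 54.40 eV.
ΔE = 54.40 × (1/1² − 1/2²) = 54.40 × 0.7500 = 40.80 eV.
λ = hc/ΔE = 1240 / 40.80 = 30.4 nm.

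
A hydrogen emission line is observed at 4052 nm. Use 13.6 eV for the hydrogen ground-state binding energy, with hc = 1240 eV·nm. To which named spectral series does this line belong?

ΔE = 1240/4052 = 0.3060 eV.
This matches 13.6 × (1/4² − 1/5²), so n_f = 4: the Brackett series.

Brackett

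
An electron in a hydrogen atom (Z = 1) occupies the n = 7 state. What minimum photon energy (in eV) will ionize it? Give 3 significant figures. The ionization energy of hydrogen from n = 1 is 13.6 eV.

E_7 = −13.60/49 = −0.278 eV, so ionization (to E = 0) requires 0.278 eV.

0.278 eV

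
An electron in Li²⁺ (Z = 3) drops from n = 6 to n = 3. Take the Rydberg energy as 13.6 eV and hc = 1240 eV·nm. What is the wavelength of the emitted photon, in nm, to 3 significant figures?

122 nm

For Z = 3 the level energies scale as Z², so the effective Rydberg energy is 13.6 × 9 = 122.4 eV.
ΔE = 122.4 × (1/3² − 1/6²) = 122.4 × 0.08333 = 10.20 eV.
λ = hc/ΔE = 1240 / 10.20 = 122 nm.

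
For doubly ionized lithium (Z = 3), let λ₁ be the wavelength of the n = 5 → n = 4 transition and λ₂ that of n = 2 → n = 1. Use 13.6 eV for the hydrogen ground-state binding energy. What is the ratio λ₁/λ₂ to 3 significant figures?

λ ∝ 1/ΔE ∝ 1/(1/n_f² − 1/n_i²), and the Z² and hc factors cancel in the ratio.
λ₁/λ₂ = (1/1² − 1/2²)/(1/4² − 1/5²) = 0.7500/0.02250 = 33.3.

33.3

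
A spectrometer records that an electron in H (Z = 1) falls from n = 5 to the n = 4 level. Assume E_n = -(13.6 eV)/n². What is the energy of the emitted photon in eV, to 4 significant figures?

E_5 = −13.60/25 = −0.5440 eV and E_4 = −13.60/16 = −0.8500 eV.
The photon energy is |E_5 − E_4| = 0.3060 eV.

0.3060 eV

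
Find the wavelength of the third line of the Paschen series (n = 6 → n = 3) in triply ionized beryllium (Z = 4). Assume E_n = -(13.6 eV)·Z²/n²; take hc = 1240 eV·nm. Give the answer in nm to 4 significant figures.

68.38 nm

The Paschen series terminates on n_f = 3; the third line has n_i = 3+3 = 6.
ΔE = 217.6 × (1/3² − 1/6²) = 18.13 eV.
λ = 1240 / 18.13 = 68.38 nm.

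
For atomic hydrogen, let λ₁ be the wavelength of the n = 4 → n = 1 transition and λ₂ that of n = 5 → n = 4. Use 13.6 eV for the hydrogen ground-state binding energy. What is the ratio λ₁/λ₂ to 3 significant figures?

0.0240

λ ∝ 1/ΔE ∝ 1/(1/n_f² − 1/n_i²), and the Z² and hc factors cancel in the ratio.
λ₁/λ₂ = (1/4² − 1/5²)/(1/1² − 1/4²) = 0.02250/0.9375 = 0.0240.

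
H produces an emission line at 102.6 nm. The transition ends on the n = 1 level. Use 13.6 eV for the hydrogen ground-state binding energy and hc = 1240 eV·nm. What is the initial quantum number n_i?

The photon energy is ΔE = hc/λ = 1240 / 102.6 = 12.09 eV.
With Z = 1, ΔE = 13.60 × (1/n_f² − 1/n_i²), so 1/n_f² − 1/n_i² = 0.8887.
With n_f = 1: 1/n_i² = 1/1 − 0.8887 = 0.1113, so n_i ≈ 3.00.

n_i = 3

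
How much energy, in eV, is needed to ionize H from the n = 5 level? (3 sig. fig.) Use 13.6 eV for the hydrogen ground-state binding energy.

0.544 eV

E_5 = −13.60/25 = −0.544 eV, so ionization (to E = 0) requires 0.544 eV.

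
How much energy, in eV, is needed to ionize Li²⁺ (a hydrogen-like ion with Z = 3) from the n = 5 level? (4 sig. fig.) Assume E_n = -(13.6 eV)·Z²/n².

4.896 eV

E_n = −13.6 Z²/n² = −122.4/n² eV for Z = 3.
E_5 = −122.4/25 = −4.896 eV, so ionization (to E = 0) requires 4.896 eV.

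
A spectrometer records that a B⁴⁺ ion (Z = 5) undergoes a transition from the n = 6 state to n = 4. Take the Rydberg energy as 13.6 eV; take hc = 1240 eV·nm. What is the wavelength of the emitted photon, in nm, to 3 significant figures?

For Z = 5 the level energies scale as Z², so the effective Rydberg energy is 13.6 × 25 = 340.0 eV.
ΔE = 340.0 × (1/4² − 1/6²) = 340.0 × 0.03472 = 11.81 eV.
λ = hc/ΔE = 1240 / 11.81 = 105 nm.

105 nm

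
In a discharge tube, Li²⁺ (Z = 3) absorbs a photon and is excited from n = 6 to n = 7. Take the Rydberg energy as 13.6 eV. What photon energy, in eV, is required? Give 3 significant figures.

The Bohr energies scale as Z², so for Z = 3: E_n = −122.4/n² eV.
E_7 = −122.4/49 = −2.498 eV and E_6 = −122.4/36 = −3.400 eV.
The photon energy is |E_7 − E_6| = 0.902 eV.

0.902 eV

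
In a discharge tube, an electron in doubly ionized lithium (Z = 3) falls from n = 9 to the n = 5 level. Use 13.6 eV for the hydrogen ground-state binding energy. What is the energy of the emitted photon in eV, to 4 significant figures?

3.385 eV

The Bohr energies scale as Z², so for Z = 3: E_n = −122.4/n² eV.
E_9 = −122.4/81 = −1.511 eV and E_5 = −122.4/25 = −4.896 eV.
The photon energy is |E_9 − E_5| = 3.385 eV.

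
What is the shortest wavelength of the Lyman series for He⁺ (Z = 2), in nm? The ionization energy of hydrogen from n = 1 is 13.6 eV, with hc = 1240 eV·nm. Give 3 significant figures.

22.8 nm

The Lyman series has lower level n_f = 1; the series limit corresponds to n_i → ∞.
ΔE_max = 13.6 × 4 / 1² = 54.40 eV.
λ_min = 1240 / 54.40 = 22.8 nm.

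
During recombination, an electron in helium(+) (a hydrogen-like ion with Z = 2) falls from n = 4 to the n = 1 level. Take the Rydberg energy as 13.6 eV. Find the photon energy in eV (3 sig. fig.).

51.0 eV

The Bohr energies scale as Z², so for Z = 2: E_n = −54.40/n² eV.
E_4 = −54.40/16 = −3.400 eV and E_1 = −54.40/1 = −54.40 eV.
The photon energy is |E_4 − E_1| = 51.0 eV.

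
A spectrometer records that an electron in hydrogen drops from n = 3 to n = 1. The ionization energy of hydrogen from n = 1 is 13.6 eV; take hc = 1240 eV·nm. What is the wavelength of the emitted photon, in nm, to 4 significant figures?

ΔE = 13.60 × (1/1² − 1/3²) = 13.60 × 0.8889 = 12.09 eV.
λ = hc/ΔE = 1240 / 12.09 = 102.6 nm.
This line belongs to the Lyman series.

102.6 nm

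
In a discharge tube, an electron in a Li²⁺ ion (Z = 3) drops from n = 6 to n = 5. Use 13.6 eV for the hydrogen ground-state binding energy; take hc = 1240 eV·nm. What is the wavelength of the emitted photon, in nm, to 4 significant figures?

For Z = 3 the level energies scale as Z², so the effective Rydberg energy is 13.6 × 9 = 122.4 eV.
ΔE = 122.4 × (1/5² − 1/6²) = 122.4 × 0.01222 = 1.496 eV.
λ = hc/ΔE = 1240 / 1.496 = 828.9 nm.

828.9 nm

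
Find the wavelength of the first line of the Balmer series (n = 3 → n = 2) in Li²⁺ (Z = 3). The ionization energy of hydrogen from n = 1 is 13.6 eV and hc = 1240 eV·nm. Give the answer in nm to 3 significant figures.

72.9 nm

The Balmer series terminates on n_f = 2; the first line has n_i = 2+1 = 3.
ΔE = 122.4 × (1/2² − 1/3²) = 17.00 eV.
λ = 1240 / 17.00 = 72.9 nm.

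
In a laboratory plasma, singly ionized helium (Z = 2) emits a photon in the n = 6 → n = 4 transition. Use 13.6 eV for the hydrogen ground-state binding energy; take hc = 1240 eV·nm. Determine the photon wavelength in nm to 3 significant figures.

656 nm

For Z = 2 the level energies scale as Z², so the effective Rydberg energy is 13.6 × 4 = 54.40 eV.
ΔE = 54.40 × (1/4² − 1/6²) = 54.40 × 0.03472 = 1.889 eV.
λ = hc/ΔE = 1240 / 1.889 = 656 nm.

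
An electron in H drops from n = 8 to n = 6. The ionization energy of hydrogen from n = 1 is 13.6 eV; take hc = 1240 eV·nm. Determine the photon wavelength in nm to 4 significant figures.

ΔE = 13.60 × (1/6² − 1/8²) = 13.60 × 0.01215 = 0.1653 eV.
λ = hc/ΔE = 1240 / 0.1653 = 7503 nm.

7503 nm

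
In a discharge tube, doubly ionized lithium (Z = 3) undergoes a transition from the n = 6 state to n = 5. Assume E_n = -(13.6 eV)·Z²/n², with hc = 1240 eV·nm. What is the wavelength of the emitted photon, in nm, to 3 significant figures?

For Z = 3 the level energies scale as Z², so the effective Rydberg energy is 13.6 × 9 = 122.4 eV.
ΔE = 122.4 × (1/5² − 1/6²) = 122.4 × 0.01222 = 1.496 eV.
λ = hc/ΔE = 1240 / 1.496 = 829 nm.

829 nm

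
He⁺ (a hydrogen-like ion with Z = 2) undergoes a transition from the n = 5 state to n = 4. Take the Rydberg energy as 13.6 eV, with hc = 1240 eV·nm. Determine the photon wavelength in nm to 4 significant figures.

1013 nm

For Z = 2 the level energies scale as Z², so the effective Rydberg energy is 13.6 × 4 = 54.40 eV.
ΔE = 54.40 × (1/4² − 1/5²) = 54.40 × 0.02250 = 1.224 eV.
λ = hc/ΔE = 1240 / 1.224 = 1013 nm.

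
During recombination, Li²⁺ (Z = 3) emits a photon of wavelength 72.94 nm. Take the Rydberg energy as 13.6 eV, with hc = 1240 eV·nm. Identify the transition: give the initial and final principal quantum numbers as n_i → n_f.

The photon energy is ΔE = hc/λ = 1240 / 72.94 = 17.00 eV.
With Z = 3, ΔE = 122.4 × (1/n_f² − 1/n_i²), so 1/n_f² − 1/n_i² = 0.1389.
Trying n_f = 2 gives 1/n_i² = 0.1111, i.e. n_i ≈ 3; this pair matches.

n_i = 3, n_f = 2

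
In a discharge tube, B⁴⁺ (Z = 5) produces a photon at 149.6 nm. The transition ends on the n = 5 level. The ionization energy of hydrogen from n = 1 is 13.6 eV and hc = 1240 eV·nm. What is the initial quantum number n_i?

n_i = 8

The photon energy is ΔE = hc/λ = 1240 / 149.6 = 8.289 eV.
With Z = 5, ΔE = 340.0 × (1/n_f² − 1/n_i²), so 1/n_f² − 1/n_i² = 0.02438.
With n_f = 5: 1/n_i² = 1/25 − 0.02438 = 0.01562, so n_i ≈ 8.00.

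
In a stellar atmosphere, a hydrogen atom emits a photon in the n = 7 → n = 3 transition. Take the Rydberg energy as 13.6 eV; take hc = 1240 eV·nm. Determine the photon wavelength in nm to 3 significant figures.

1010 nm

ΔE = 13.60 × (1/3² − 1/7²) = 13.60 × 0.09070 = 1.234 eV.
λ = hc/ΔE = 1240 / 1.234 = 1010 nm.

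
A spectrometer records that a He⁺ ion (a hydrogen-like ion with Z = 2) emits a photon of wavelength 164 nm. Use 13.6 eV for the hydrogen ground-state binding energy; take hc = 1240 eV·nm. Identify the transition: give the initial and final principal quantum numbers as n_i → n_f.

The photon energy is ΔE = hc/λ = 1240 / 164 = 7.561 eV.
With Z = 2, ΔE = 54.40 × (1/n_f² − 1/n_i²), so 1/n_f² − 1/n_i² = 0.1390.
Trying n_f = 2 gives 1/n_i² = 0.1110, i.e. n_i ≈ 3; this pair matches.

n_i = 3, n_f = 2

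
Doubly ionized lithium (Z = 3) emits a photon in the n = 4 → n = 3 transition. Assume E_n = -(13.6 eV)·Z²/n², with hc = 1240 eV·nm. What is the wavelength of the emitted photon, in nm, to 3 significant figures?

208 nm

For Z = 3 the level energies scale as Z², so the effective Rydberg energy is 13.6 × 9 = 122.4 eV.
ΔE = 122.4 × (1/3² − 1/4²) = 122.4 × 0.04861 = 5.950 eV.
λ = hc/ΔE = 1240 / 5.950 = 208 nm.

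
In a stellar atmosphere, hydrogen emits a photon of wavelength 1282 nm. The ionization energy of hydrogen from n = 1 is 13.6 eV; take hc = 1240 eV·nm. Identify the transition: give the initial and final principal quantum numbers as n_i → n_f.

The photon energy is ΔE = hc/λ = 1240 / 1282 = 0.9672 eV.
With Z = 1, ΔE = 13.60 × (1/n_f² − 1/n_i²), so 1/n_f² − 1/n_i² = 0.07112.
Trying n_f = 3 gives 1/n_i² = 0.03999, i.e. n_i ≈ 5; this pair matches.

n_i = 5, n_f = 3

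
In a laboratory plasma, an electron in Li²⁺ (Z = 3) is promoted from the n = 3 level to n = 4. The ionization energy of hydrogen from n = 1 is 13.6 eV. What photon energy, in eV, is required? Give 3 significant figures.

5.95 eV

The Bohr energies scale as Z², so for Z = 3: E_n = −122.4/n² eV.
E_4 = −122.4/16 = −7.650 eV and E_3 = −122.4/9 = −13.60 eV.
The photon energy is |E_4 − E_3| = 5.95 eV.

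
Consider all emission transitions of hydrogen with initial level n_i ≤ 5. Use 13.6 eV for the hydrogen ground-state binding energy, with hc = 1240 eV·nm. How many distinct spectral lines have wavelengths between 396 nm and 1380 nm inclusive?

4

Enumerate all n_i → n_f pairs with 1 ≤ n_f < n_i ≤ 5 and compute λ = 1240 / [13.6·1·(1/n_f² − 1/n_i²)].
Lines falling in [396, 1380] nm: 5→2 (434.2 nm), 4→2 (486.3 nm), 3→2 (656.5 nm), 5→3 (1282 nm).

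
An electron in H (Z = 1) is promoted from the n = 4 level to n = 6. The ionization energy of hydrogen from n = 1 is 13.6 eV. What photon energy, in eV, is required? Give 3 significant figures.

E_6 = −13.60/36 = −0.3778 eV and E_4 = −13.60/16 = −0.8500 eV.
The photon energy is |E_6 − E_4| = 0.472 eV.

0.472 eV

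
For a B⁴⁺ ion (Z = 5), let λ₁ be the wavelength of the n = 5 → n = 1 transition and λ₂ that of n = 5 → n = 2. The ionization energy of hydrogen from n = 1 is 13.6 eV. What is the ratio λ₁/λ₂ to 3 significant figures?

λ ∝ 1/ΔE ∝ 1/(1/n_f² − 1/n_i²), and the Z² and hc factors cancel in the ratio.
λ₁/λ₂ = (1/2² − 1/5²)/(1/1² − 1/5²) = 0.2100/0.9600 = 0.219.

0.219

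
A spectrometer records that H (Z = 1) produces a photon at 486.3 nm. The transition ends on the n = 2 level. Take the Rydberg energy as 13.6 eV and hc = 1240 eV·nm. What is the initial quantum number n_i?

n_i = 4

The photon energy is ΔE = hc/λ = 1240 / 486.3 = 2.550 eV.
With Z = 1, ΔE = 13.60 × (1/n_f² − 1/n_i²), so 1/n_f² − 1/n_i² = 0.1875.
With n_f = 2: 1/n_i² = 1/4 − 0.1875 = 0.06251, so n_i ≈ 4.00.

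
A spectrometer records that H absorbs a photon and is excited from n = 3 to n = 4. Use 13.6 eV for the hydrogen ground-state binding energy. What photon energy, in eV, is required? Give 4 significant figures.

0.6611 eV

E_4 = −13.60/16 = −0.8500 eV and E_3 = −13.60/9 = −1.511 eV.
The photon energy is |E_4 − E_3| = 0.6611 eV.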